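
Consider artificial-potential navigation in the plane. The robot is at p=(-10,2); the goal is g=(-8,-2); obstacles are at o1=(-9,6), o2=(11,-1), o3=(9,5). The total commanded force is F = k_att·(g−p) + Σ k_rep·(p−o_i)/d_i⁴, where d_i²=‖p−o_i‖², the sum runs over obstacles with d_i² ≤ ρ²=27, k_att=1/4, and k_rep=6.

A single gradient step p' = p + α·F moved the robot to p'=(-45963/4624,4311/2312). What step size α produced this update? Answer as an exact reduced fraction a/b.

α = 1/8

F_att = 1/4·(g−p) = 1/4·(2,-4) = (0.5000,-1.0000)
o1: d²=17 ≤ ρ²=27; F_rep = 6·(-1,-4)/17² = (-0.0208,-0.0830)
o2: d²=450 > ρ²=27 → inactive
o3: d²=370 > ρ²=27 → inactive
F = F_att + ΣF_rep = (0.4792,-1.0830)
Δp = p'−p = (0.0599,-0.1354); α = Δx/Fx = (277/4624) / (277/578) = 1/8
check: Δy/Fy = (-313/2312) / (-313/289) = 1/8 ✓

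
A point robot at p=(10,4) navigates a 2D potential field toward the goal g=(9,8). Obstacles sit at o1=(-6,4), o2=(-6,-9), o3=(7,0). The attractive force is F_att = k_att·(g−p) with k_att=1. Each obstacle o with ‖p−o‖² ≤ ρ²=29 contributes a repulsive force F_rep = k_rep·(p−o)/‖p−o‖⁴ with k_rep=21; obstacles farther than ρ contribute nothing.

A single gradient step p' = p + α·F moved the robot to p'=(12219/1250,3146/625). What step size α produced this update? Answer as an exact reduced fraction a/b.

F_att = 1·(g−p) = 1·(-1,4) = (-1.0000,4.0000)
o1: d²=256 > ρ²=29 → inactive
o2: d²=425 > ρ²=29 → inactive
o3: d²=25 ≤ ρ²=29; F_rep = 21·(3,4)/25² = (0.1008,0.1344)
F = F_att + ΣF_rep = (-0.8992,4.1344)
Δp = p'−p = (-0.2248,1.0336); α = Δx/Fx = (-281/1250) / (-562/625) = 1/4
check: Δy/Fy = (646/625) / (2584/625) = 1/4 ✓

α = 1/4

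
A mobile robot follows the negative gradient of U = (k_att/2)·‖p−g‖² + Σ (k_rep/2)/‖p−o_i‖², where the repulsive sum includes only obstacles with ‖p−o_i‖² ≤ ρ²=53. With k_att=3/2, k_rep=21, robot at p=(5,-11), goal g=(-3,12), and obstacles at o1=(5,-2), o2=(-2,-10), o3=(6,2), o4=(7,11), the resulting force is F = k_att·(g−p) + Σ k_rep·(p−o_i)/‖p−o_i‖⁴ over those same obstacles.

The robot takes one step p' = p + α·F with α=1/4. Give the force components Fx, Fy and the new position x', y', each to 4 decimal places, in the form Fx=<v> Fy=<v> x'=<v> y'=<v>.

Fx=-11.9412 Fy=34.4916 x'=2.0147 y'=-2.3771

F_att = 3/2·(g−p) = 3/2·(-8,23) = (-12.0000,34.5000)
o1: d²=81 > ρ²=53 → inactive
o2: d²=50 ≤ ρ²=53; F_rep = 21·(7,-1)/50² = (0.0588,-0.0084)
o3: d²=170 > ρ²=53 → inactive
o4: d²=488 > ρ²=53 → inactive
F = F_att + ΣF_rep = (-11.9412,34.4916)
p' = p + 1/4·F = (2.0147,-2.3771)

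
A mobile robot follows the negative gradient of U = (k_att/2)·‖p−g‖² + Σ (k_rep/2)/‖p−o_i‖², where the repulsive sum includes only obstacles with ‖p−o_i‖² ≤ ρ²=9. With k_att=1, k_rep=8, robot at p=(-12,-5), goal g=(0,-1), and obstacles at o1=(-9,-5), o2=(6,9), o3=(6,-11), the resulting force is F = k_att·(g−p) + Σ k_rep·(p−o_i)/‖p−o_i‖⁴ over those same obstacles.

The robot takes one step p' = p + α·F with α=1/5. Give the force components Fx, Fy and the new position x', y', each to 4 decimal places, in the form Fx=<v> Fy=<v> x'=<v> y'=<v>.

F_att = 1·(g−p) = 1·(12,4) = (12.0000,4.0000)
o1: d²=9 ≤ ρ²=9; F_rep = 8·(-3,0)/9² = (-0.2963,0.0000)
o2: d²=520 > ρ²=9 → inactive
o3: d²=360 > ρ²=9 → inactive
F = F_att + ΣF_rep = (11.7037,4.0000)
p' = p + 1/5·F = (-9.6593,-4.2000)

Fx=11.7037 Fy=4.0000 x'=-9.6593 y'=-4.2000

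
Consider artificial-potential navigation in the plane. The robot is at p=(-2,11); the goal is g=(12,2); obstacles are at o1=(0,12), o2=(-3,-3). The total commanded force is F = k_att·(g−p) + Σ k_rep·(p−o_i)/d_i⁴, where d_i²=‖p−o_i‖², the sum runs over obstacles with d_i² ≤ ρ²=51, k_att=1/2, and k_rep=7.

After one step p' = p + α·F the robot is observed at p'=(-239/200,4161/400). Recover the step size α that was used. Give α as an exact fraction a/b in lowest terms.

F_att = 1/2·(g−p) = 1/2·(14,-9) = (7.0000,-4.5000)
o1: d²=5 ≤ ρ²=51; F_rep = 7·(-2,-1)/5² = (-0.5600,-0.2800)
o2: d²=197 > ρ²=51 → inactive
F = F_att + ΣF_rep = (6.4400,-4.7800)
Δp = p'−p = (0.8050,-0.5975); α = Δx/Fx = (161/200) / (161/25) = 1/8
check: Δy/Fy = (-239/400) / (-239/50) = 1/8 ✓

α = 1/8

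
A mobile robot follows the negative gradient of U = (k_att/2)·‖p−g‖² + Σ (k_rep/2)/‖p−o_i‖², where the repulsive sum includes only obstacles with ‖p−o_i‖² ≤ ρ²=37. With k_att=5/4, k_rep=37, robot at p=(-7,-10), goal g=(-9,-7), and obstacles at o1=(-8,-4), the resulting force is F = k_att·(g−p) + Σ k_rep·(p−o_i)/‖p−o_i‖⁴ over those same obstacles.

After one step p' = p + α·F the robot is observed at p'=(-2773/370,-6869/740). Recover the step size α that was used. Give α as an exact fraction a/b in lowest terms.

F_att = 5/4·(g−p) = 5/4·(-2,3) = (-2.5000,3.7500)
o1: d²=37 ≤ ρ²=37; F_rep = 37·(1,-6)/37² = (0.0270,-0.1622)
F = F_att + ΣF_rep = (-2.4730,3.5878)
Δp = p'−p = (-0.4946,0.7176); α = Δx/Fx = (-183/370) / (-183/74) = 1/5
check: Δy/Fy = (531/740) / (531/148) = 1/5 ✓

α = 1/5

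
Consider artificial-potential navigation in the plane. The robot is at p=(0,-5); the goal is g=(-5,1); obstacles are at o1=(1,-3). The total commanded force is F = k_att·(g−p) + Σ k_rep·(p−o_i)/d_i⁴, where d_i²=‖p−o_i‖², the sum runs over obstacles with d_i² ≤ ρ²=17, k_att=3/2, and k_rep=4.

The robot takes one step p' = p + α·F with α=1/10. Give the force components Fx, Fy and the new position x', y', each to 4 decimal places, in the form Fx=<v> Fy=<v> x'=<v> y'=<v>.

Fx=-7.6600 Fy=8.6800 x'=-0.7660 y'=-4.1320

F_att = 3/2·(g−p) = 3/2·(-5,6) = (-7.5000,9.0000)
o1: d²=5 ≤ ρ²=17; F_rep = 4·(-1,-2)/5² = (-0.1600,-0.3200)
F = F_att + ΣF_rep = (-7.6600,8.6800)
p' = p + 1/10·F = (-0.7660,-4.1320)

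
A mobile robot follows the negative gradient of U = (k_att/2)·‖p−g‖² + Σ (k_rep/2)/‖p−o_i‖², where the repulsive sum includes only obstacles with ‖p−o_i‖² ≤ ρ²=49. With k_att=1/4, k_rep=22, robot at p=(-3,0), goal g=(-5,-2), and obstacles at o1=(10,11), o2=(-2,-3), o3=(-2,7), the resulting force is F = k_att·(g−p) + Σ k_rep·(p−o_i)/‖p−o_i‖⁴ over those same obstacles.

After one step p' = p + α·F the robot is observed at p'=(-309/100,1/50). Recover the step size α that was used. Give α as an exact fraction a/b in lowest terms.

F_att = 1/4·(g−p) = 1/4·(-2,-2) = (-0.5000,-0.5000)
o1: d²=290 > ρ²=49 → inactive
o2: d²=10 ≤ ρ²=49; F_rep = 22·(-1,3)/10² = (-0.2200,0.6600)
o3: d²=50 > ρ²=49 → inactive
F = F_att + ΣF_rep = (-0.7200,0.1600)
Δp = p'−p = (-0.0900,0.0200); α = Δx/Fx = (-9/100) / (-18/25) = 1/8
check: Δy/Fy = (1/50) / (4/25) = 1/8 ✓

α = 1/8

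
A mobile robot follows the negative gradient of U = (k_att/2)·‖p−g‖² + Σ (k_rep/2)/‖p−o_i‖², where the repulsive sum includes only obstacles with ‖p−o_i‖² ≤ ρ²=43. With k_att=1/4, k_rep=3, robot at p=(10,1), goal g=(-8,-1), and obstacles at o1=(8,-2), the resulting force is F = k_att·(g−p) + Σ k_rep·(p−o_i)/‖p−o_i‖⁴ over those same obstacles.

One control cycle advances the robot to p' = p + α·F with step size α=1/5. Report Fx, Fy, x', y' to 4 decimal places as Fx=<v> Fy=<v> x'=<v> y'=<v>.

F_att = 1/4·(g−p) = 1/4·(-18,-2) = (-4.5000,-0.5000)
o1: d²=13 ≤ ρ²=43; F_rep = 3·(2,3)/13² = (0.0355,0.0533)
F = F_att + ΣF_rep = (-4.4645,-0.4467)
p' = p + 1/5·F = (9.1071,0.9107)

Fx=-4.4645 Fy=-0.4467 x'=9.1071 y'=0.9107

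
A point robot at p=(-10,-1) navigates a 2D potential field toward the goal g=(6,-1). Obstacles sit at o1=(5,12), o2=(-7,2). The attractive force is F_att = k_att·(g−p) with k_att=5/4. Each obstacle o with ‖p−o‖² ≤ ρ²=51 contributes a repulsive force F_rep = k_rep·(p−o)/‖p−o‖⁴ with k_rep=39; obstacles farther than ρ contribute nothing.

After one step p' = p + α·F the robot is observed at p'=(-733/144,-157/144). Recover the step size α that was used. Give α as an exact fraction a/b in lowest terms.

F_att = 5/4·(g−p) = 5/4·(16,0) = (20.0000,0.0000)
o1: d²=394 > ρ²=51 → inactive
o2: d²=18 ≤ ρ²=51; F_rep = 39·(-3,-3)/18² = (-0.3611,-0.3611)
F = F_att + ΣF_rep = (19.6389,-0.3611)
Δp = p'−p = (4.9097,-0.0903); α = Δx/Fx = (707/144) / (707/36) = 1/4
check: Δy/Fy = (-13/144) / (-13/36) = 1/4 ✓

α = 1/4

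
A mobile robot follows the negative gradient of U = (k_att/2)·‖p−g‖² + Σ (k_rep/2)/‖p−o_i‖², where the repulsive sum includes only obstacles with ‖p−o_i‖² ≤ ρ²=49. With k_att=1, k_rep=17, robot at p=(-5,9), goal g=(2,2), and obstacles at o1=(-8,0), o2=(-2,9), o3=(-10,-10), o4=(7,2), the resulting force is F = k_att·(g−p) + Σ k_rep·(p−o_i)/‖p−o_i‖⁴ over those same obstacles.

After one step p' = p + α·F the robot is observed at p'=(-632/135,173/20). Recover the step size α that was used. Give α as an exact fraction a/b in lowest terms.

α = 1/20

F_att = 1·(g−p) = 1·(7,-7) = (7.0000,-7.0000)
o1: d²=90 > ρ²=49 → inactive
o2: d²=9 ≤ ρ²=49; F_rep = 17·(-3,0)/9² = (-0.6296,0.0000)
o3: d²=386 > ρ²=49 → inactive
o4: d²=193 > ρ²=49 → inactive
F = F_att + ΣF_rep = (6.3704,-7.0000)
Δp = p'−p = (0.3185,-0.3500); α = Δx/Fx = (43/135) / (172/27) = 1/20
check: Δy/Fy = (-7/20) / (-7) = 1/20 ✓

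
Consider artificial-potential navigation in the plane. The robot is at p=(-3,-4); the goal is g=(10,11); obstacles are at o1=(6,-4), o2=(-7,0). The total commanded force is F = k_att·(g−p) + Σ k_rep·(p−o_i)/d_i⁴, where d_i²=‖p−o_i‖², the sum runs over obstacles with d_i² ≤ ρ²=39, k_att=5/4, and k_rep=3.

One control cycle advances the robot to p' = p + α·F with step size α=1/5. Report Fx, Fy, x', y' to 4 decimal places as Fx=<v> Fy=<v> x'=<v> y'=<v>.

Fx=16.2617 Fy=18.7383 x'=0.2523 y'=-0.2523

F_att = 5/4·(g−p) = 5/4·(13,15) = (16.2500,18.7500)
o1: d²=81 > ρ²=39 → inactive
o2: d²=32 ≤ ρ²=39; F_rep = 3·(4,-4)/32² = (0.0117,-0.0117)
F = F_att + ΣF_rep = (16.2617,18.7383)
p' = p + 1/5·F = (0.2523,-0.2523)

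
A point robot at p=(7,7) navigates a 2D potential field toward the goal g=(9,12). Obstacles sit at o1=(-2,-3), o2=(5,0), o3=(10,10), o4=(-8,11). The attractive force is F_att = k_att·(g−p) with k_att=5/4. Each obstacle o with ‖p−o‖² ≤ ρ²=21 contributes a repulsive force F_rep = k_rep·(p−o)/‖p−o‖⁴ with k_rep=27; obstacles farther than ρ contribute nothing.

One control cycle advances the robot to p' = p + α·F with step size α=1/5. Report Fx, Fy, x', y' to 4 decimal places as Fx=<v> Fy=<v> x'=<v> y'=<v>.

F_att = 5/4·(g−p) = 5/4·(2,5) = (2.5000,6.2500)
o1: d²=181 > ρ²=21 → inactive
o2: d²=53 > ρ²=21 → inactive
o3: d²=18 ≤ ρ²=21; F_rep = 27·(-3,-3)/18² = (-0.2500,-0.2500)
o4: d²=241 > ρ²=21 → inactive
F = F_att + ΣF_rep = (2.2500,6.0000)
p' = p + 1/5·F = (7.4500,8.2000)

Fx=2.2500 Fy=6.0000 x'=7.4500 y'=8.2000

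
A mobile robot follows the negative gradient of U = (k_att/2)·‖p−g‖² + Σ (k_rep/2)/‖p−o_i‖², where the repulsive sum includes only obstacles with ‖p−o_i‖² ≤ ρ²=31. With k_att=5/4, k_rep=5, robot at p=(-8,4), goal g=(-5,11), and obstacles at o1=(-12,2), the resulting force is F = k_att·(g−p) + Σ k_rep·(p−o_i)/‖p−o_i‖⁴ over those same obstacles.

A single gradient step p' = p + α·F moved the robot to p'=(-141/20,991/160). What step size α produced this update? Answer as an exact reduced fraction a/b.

F_att = 5/4·(g−p) = 5/4·(3,7) = (3.7500,8.7500)
o1: d²=20 ≤ ρ²=31; F_rep = 5·(4,2)/20² = (0.0500,0.0250)
F = F_att + ΣF_rep = (3.8000,8.7750)
Δp = p'−p = (0.9500,2.1938); α = Δx/Fx = (19/20) / (19/5) = 1/4
check: Δy/Fy = (351/160) / (351/40) = 1/4 ✓

α = 1/4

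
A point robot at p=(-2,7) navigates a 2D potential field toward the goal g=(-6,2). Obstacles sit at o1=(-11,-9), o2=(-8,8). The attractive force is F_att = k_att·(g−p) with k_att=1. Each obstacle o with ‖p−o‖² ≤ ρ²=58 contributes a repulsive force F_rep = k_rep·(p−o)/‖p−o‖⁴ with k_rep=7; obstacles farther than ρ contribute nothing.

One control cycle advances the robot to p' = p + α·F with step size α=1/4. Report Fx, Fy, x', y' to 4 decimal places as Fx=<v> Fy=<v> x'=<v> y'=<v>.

Fx=-3.9693 Fy=-5.0051 x'=-2.9923 y'=5.7487

F_att = 1·(g−p) = 1·(-4,-5) = (-4.0000,-5.0000)
o1: d²=337 > ρ²=58 → inactive
o2: d²=37 ≤ ρ²=58; F_rep = 7·(6,-1)/37² = (0.0307,-0.0051)
F = F_att + ΣF_rep = (-3.9693,-5.0051)
p' = p + 1/4·F = (-2.9923,5.7487)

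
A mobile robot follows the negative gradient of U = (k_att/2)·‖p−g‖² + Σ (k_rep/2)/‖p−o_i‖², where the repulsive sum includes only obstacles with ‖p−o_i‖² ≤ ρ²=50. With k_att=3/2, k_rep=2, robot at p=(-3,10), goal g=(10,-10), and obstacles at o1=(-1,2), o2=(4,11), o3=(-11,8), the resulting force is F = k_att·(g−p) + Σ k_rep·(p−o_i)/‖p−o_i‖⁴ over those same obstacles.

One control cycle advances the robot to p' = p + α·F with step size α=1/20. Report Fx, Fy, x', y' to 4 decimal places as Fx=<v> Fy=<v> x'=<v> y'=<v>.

Fx=19.4944 Fy=-30.0008 x'=-2.0253 y'=8.5000

F_att = 3/2·(g−p) = 3/2·(13,-20) = (19.5000,-30.0000)
o1: d²=68 > ρ²=50 → inactive
o2: d²=50 ≤ ρ²=50; F_rep = 2·(-7,-1)/50² = (-0.0056,-0.0008)
o3: d²=68 > ρ²=50 → inactive
F = F_att + ΣF_rep = (19.4944,-30.0008)
p' = p + 1/20·F = (-2.0253,8.5000)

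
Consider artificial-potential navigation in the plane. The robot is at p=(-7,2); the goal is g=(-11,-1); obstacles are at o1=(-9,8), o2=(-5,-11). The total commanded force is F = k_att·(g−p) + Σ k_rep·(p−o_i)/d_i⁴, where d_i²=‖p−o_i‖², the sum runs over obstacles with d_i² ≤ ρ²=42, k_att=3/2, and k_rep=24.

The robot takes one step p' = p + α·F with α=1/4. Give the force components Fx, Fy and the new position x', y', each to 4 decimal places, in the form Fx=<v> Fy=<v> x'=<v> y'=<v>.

F_att = 3/2·(g−p) = 3/2·(-4,-3) = (-6.0000,-4.5000)
o1: d²=40 ≤ ρ²=42; F_rep = 24·(2,-6)/40² = (0.0300,-0.0900)
o2: d²=173 > ρ²=42 → inactive
F = F_att + ΣF_rep = (-5.9700,-4.5900)
p' = p + 1/4·F = (-8.4925,0.8525)

Fx=-5.9700 Fy=-4.5900 x'=-8.4925 y'=0.8525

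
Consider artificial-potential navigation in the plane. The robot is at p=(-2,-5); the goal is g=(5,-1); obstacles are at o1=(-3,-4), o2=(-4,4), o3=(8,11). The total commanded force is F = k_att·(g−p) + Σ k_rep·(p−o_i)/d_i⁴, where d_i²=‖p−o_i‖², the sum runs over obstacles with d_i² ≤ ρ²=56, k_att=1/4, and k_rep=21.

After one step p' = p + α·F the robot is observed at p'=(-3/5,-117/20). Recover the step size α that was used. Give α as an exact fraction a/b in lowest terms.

F_att = 1/4·(g−p) = 1/4·(7,4) = (1.7500,1.0000)
o1: d²=2 ≤ ρ²=56; F_rep = 21·(1,-1)/2² = (5.2500,-5.2500)
o2: d²=85 > ρ²=56 → inactive
o3: d²=356 > ρ²=56 → inactive
F = F_att + ΣF_rep = (7.0000,-4.2500)
Δp = p'−p = (1.4000,-0.8500); α = Δx/Fx = (7/5) / (7) = 1/5
check: Δy/Fy = (-17/20) / (-17/4) = 1/5 ✓

α = 1/5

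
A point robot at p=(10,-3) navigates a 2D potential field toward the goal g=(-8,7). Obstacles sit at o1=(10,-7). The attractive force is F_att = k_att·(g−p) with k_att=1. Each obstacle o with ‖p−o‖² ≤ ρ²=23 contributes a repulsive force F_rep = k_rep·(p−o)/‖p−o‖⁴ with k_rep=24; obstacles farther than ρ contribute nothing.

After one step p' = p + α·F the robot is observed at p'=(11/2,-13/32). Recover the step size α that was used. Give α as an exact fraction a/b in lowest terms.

F_att = 1·(g−p) = 1·(-18,10) = (-18.0000,10.0000)
o1: d²=16 ≤ ρ²=23; F_rep = 24·(0,4)/16² = (0.0000,0.3750)
F = F_att + ΣF_rep = (-18.0000,10.3750)
Δp = p'−p = (-4.5000,2.5938); α = Δx/Fx = (-9/2) / (-18) = 1/4
check: Δy/Fy = (83/32) / (83/8) = 1/4 ✓

α = 1/4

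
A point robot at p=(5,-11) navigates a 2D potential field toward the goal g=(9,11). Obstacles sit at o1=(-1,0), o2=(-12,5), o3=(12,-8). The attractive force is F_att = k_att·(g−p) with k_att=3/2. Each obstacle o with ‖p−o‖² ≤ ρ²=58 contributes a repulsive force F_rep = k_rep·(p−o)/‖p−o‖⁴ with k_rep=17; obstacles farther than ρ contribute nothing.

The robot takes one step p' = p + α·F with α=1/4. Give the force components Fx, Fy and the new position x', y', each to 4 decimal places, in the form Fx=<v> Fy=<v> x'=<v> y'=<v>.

F_att = 3/2·(g−p) = 3/2·(4,22) = (6.0000,33.0000)
o1: d²=157 > ρ²=58 → inactive
o2: d²=545 > ρ²=58 → inactive
o3: d²=58 ≤ ρ²=58; F_rep = 17·(-7,-3)/58² = (-0.0354,-0.0152)
F = F_att + ΣF_rep = (5.9646,32.9848)
p' = p + 1/4·F = (6.4912,-2.7538)

Fx=5.9646 Fy=32.9848 x'=6.4912 y'=-2.7538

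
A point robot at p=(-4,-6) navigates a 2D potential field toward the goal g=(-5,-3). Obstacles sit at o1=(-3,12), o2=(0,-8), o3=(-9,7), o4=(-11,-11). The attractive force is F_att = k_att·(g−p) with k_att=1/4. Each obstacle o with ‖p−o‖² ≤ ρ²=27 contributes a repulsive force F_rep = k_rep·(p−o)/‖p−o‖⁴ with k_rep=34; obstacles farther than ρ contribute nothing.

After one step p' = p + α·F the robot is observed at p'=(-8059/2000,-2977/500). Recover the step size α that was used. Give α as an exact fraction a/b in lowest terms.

F_att = 1/4·(g−p) = 1/4·(-1,3) = (-0.2500,0.7500)
o1: d²=325 > ρ²=27 → inactive
o2: d²=20 ≤ ρ²=27; F_rep = 34·(-4,2)/20² = (-0.3400,0.1700)
o3: d²=194 > ρ²=27 → inactive
o4: d²=74 > ρ²=27 → inactive
F = F_att + ΣF_rep = (-0.5900,0.9200)
Δp = p'−p = (-0.0295,0.0460); α = Δx/Fx = (-59/2000) / (-59/100) = 1/20
check: Δy/Fy = (23/500) / (23/25) = 1/20 ✓

α = 1/20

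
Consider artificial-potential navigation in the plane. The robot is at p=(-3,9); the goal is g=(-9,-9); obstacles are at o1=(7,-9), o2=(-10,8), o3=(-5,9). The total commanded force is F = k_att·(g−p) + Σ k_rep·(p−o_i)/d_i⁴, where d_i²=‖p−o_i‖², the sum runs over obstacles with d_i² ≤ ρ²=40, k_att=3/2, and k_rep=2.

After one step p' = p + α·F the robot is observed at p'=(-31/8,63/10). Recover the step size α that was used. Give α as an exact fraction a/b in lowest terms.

α = 1/10

F_att = 3/2·(g−p) = 3/2·(-6,-18) = (-9.0000,-27.0000)
o1: d²=424 > ρ²=40 → inactive
o2: d²=50 > ρ²=40 → inactive
o3: d²=4 ≤ ρ²=40; F_rep = 2·(2,0)/4² = (0.2500,0.0000)
F = F_att + ΣF_rep = (-8.7500,-27.0000)
Δp = p'−p = (-0.8750,-2.7000); α = Δx/Fx = (-7/8) / (-35/4) = 1/10
check: Δy/Fy = (-27/10) / (-27) = 1/10 ✓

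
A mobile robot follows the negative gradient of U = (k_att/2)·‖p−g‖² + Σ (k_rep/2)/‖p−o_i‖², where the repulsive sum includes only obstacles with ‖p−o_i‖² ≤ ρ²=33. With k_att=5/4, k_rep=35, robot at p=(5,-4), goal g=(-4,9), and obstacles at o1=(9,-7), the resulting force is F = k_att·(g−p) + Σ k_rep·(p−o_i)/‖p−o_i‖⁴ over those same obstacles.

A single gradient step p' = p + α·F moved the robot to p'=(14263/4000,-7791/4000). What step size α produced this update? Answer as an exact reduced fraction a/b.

α = 1/8

F_att = 5/4·(g−p) = 5/4·(-9,13) = (-11.2500,16.2500)
o1: d²=25 ≤ ρ²=33; F_rep = 35·(-4,3)/25² = (-0.2240,0.1680)
F = F_att + ΣF_rep = (-11.4740,16.4180)
Δp = p'−p = (-1.4343,2.0522); α = Δx/Fx = (-5737/4000) / (-5737/500) = 1/8
check: Δy/Fy = (8209/4000) / (8209/500) = 1/8 ✓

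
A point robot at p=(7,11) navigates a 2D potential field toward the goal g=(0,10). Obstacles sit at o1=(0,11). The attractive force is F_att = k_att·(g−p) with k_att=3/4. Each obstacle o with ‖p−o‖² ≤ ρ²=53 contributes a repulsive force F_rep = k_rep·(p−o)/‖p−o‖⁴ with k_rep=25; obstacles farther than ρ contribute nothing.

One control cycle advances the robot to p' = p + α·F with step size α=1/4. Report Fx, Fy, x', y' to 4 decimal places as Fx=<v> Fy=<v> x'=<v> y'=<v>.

F_att = 3/4·(g−p) = 3/4·(-7,-1) = (-5.2500,-0.7500)
o1: d²=49 ≤ ρ²=53; F_rep = 25·(7,0)/49² = (0.0729,0.0000)
F = F_att + ΣF_rep = (-5.1771,-0.7500)
p' = p + 1/4·F = (5.7057,10.8125)

Fx=-5.1771 Fy=-0.7500 x'=5.7057 y'=10.8125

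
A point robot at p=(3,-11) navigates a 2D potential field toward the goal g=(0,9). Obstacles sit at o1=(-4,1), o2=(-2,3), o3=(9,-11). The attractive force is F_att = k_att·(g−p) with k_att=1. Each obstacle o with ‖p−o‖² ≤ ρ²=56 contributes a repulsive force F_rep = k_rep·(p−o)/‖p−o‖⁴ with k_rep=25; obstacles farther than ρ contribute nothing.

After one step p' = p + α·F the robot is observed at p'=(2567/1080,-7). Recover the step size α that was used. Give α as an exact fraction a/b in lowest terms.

α = 1/5

F_att = 1·(g−p) = 1·(-3,20) = (-3.0000,20.0000)
o1: d²=193 > ρ²=56 → inactive
o2: d²=221 > ρ²=56 → inactive
o3: d²=36 ≤ ρ²=56; F_rep = 25·(-6,0)/36² = (-0.1157,0.0000)
F = F_att + ΣF_rep = (-3.1157,20.0000)
Δp = p'−p = (-0.6231,4.0000); α = Δx/Fx = (-673/1080) / (-673/216) = 1/5
check: Δy/Fy = (4) / (20) = 1/5 ✓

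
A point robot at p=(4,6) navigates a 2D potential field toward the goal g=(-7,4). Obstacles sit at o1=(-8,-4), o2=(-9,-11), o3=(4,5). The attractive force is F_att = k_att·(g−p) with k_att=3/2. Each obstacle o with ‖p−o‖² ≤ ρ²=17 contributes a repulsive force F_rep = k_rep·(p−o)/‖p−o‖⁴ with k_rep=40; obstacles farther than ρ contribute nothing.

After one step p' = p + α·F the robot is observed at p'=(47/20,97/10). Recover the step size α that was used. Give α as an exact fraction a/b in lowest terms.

α = 1/10

F_att = 3/2·(g−p) = 3/2·(-11,-2) = (-16.5000,-3.0000)
o1: d²=244 > ρ²=17 → inactive
o2: d²=458 > ρ²=17 → inactive
o3: d²=1 ≤ ρ²=17; F_rep = 40·(0,1)/1² = (0.0000,40.0000)
F = F_att + ΣF_rep = (-16.5000,37.0000)
Δp = p'−p = (-1.6500,3.7000); α = Δx/Fx = (-33/20) / (-33/2) = 1/10
check: Δy/Fy = (37/10) / (37) = 1/10 ✓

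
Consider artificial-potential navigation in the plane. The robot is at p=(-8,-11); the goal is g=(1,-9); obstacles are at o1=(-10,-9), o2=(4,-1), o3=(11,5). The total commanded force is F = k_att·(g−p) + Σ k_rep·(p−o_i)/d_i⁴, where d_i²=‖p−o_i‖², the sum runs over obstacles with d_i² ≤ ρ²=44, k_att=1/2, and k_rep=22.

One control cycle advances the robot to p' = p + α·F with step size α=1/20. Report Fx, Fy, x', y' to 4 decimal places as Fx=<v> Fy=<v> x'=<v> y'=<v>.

Fx=5.1875 Fy=0.3125 x'=-7.7406 y'=-10.9844

F_att = 1/2·(g−p) = 1/2·(9,2) = (4.5000,1.0000)
o1: d²=8 ≤ ρ²=44; F_rep = 22·(2,-2)/8² = (0.6875,-0.6875)
o2: d²=244 > ρ²=44 → inactive
o3: d²=617 > ρ²=44 → inactive
F = F_att + ΣF_rep = (5.1875,0.3125)
p' = p + 1/20·F = (-7.7406,-10.9844)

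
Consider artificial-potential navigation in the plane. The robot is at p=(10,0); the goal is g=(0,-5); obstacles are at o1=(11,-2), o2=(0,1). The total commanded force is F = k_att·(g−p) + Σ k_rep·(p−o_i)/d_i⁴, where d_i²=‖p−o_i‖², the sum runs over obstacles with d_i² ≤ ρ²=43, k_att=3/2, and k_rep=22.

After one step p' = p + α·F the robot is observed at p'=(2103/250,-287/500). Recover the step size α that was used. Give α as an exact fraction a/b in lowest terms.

α = 1/10

F_att = 3/2·(g−p) = 3/2·(-10,-5) = (-15.0000,-7.5000)
o1: d²=5 ≤ ρ²=43; F_rep = 22·(-1,2)/5² = (-0.8800,1.7600)
o2: d²=101 > ρ²=43 → inactive
F = F_att + ΣF_rep = (-15.8800,-5.7400)
Δp = p'−p = (-1.5880,-0.5740); α = Δx/Fx = (-397/250) / (-397/25) = 1/10
check: Δy/Fy = (-287/500) / (-287/50) = 1/10 ✓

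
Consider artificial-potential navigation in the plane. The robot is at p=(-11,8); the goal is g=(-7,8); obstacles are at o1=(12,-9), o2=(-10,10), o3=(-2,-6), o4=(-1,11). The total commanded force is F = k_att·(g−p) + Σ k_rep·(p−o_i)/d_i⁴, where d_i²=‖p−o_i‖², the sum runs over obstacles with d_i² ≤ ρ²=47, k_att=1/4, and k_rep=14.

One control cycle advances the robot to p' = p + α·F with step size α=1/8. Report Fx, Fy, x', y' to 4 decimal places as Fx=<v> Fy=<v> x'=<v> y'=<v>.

Fx=0.4400 Fy=-1.1200 x'=-10.9450 y'=7.8600

F_att = 1/4·(g−p) = 1/4·(4,0) = (1.0000,0.0000)
o1: d²=818 > ρ²=47 → inactive
o2: d²=5 ≤ ρ²=47; F_rep = 14·(-1,-2)/5² = (-0.5600,-1.1200)
o3: d²=277 > ρ²=47 → inactive
o4: d²=109 > ρ²=47 → inactive
F = F_att + ΣF_rep = (0.4400,-1.1200)
p' = p + 1/8·F = (-10.9450,7.8600)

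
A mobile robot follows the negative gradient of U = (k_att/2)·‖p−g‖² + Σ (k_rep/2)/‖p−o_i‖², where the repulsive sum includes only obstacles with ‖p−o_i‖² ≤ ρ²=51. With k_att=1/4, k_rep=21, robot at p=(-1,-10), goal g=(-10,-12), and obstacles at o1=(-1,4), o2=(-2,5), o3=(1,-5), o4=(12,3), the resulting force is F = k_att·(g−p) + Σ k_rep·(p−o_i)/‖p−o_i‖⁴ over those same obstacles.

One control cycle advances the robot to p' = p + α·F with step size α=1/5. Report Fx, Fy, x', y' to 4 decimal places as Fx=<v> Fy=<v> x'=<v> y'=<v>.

F_att = 1/4·(g−p) = 1/4·(-9,-2) = (-2.2500,-0.5000)
o1: d²=196 > ρ²=51 → inactive
o2: d²=226 > ρ²=51 → inactive
o3: d²=29 ≤ ρ²=51; F_rep = 21·(-2,-5)/29² = (-0.0499,-0.1249)
o4: d²=338 > ρ²=51 → inactive
F = F_att + ΣF_rep = (-2.2999,-0.6249)
p' = p + 1/5·F = (-1.4600,-10.1250)

Fx=-2.2999 Fy=-0.6249 x'=-1.4600 y'=-10.1250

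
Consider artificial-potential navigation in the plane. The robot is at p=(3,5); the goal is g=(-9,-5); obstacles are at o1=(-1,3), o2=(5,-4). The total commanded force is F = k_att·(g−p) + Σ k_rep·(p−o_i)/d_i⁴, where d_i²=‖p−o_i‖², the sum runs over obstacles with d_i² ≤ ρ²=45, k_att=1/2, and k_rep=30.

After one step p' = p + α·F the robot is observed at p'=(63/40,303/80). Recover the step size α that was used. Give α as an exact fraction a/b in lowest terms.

α = 1/4

F_att = 1/2·(g−p) = 1/2·(-12,-10) = (-6.0000,-5.0000)
o1: d²=20 ≤ ρ²=45; F_rep = 30·(4,2)/20² = (0.3000,0.1500)
o2: d²=85 > ρ²=45 → inactive
F = F_att + ΣF_rep = (-5.7000,-4.8500)
Δp = p'−p = (-1.4250,-1.2125); α = Δx/Fx = (-57/40) / (-57/10) = 1/4
check: Δy/Fy = (-97/80) / (-97/20) = 1/4 ✓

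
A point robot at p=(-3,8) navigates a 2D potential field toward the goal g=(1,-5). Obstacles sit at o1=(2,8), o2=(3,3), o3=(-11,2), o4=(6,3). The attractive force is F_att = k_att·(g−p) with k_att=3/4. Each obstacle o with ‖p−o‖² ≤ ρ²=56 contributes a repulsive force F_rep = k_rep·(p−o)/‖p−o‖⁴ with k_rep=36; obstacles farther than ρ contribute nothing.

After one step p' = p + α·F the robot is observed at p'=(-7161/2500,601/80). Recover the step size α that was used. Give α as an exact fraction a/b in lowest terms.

α = 1/20

F_att = 3/4·(g−p) = 3/4·(4,-13) = (3.0000,-9.7500)
o1: d²=25 ≤ ρ²=56; F_rep = 36·(-5,0)/25² = (-0.2880,0.0000)
o2: d²=61 > ρ²=56 → inactive
o3: d²=100 > ρ²=56 → inactive
o4: d²=106 > ρ²=56 → inactive
F = F_att + ΣF_rep = (2.7120,-9.7500)
Δp = p'−p = (0.1356,-0.4875); α = Δx/Fx = (339/2500) / (339/125) = 1/20
check: Δy/Fy = (-39/80) / (-39/4) = 1/20 ✓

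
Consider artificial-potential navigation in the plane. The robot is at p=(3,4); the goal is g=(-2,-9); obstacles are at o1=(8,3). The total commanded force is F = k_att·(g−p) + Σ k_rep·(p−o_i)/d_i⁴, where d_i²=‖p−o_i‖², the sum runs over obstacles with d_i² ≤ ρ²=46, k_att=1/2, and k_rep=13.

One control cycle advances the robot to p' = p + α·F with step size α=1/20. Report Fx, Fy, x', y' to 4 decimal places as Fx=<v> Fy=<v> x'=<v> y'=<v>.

Fx=-2.5962 Fy=-6.4808 x'=2.8702 y'=3.6760

F_att = 1/2·(g−p) = 1/2·(-5,-13) = (-2.5000,-6.5000)
o1: d²=26 ≤ ρ²=46; F_rep = 13·(-5,1)/26² = (-0.0962,0.0192)
F = F_att + ΣF_rep = (-2.5962,-6.4808)
p' = p + 1/20·F = (2.8702,3.6760)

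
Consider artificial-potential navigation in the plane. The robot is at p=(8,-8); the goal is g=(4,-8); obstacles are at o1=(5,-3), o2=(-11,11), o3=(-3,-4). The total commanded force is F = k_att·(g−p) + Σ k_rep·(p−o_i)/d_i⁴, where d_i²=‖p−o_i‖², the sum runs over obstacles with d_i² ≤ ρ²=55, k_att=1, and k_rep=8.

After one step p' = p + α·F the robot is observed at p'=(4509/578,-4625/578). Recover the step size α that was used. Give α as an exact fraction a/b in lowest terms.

α = 1/20

F_att = 1·(g−p) = 1·(-4,0) = (-4.0000,0.0000)
o1: d²=34 ≤ ρ²=55; F_rep = 8·(3,-5)/34² = (0.0208,-0.0346)
o2: d²=722 > ρ²=55 → inactive
o3: d²=137 > ρ²=55 → inactive
F = F_att + ΣF_rep = (-3.9792,-0.0346)
Δp = p'−p = (-0.1990,-0.0017); α = Δx/Fx = (-115/578) / (-1150/289) = 1/20
check: Δy/Fy = (-1/578) / (-10/289) = 1/20 ✓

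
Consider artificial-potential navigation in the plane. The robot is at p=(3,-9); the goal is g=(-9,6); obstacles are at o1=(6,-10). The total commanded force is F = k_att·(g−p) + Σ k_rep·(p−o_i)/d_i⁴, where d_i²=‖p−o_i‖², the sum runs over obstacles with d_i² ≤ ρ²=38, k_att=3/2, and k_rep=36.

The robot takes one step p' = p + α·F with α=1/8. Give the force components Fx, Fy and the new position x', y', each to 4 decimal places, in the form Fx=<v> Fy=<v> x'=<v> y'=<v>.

Fx=-19.0800 Fy=22.8600 x'=0.6150 y'=-6.1425

F_att = 3/2·(g−p) = 3/2·(-12,15) = (-18.0000,22.5000)
o1: d²=10 ≤ ρ²=38; F_rep = 36·(-3,1)/10² = (-1.0800,0.3600)
F = F_att + ΣF_rep = (-19.0800,22.8600)
p' = p + 1/8·F = (0.6150,-6.1425)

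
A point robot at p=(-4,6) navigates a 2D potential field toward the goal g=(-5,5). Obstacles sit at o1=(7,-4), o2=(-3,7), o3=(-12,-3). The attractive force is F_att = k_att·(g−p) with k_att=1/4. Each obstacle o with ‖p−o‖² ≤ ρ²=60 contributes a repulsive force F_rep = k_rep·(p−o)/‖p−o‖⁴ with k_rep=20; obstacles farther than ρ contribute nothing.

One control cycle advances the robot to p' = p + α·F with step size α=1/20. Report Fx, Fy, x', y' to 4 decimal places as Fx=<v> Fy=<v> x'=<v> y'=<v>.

F_att = 1/4·(g−p) = 1/4·(-1,-1) = (-0.2500,-0.2500)
o1: d²=221 > ρ²=60 → inactive
o2: d²=2 ≤ ρ²=60; F_rep = 20·(-1,-1)/2² = (-5.0000,-5.0000)
o3: d²=145 > ρ²=60 → inactive
F = F_att + ΣF_rep = (-5.2500,-5.2500)
p' = p + 1/20·F = (-4.2625,5.7375)

Fx=-5.2500 Fy=-5.2500 x'=-4.2625 y'=5.7375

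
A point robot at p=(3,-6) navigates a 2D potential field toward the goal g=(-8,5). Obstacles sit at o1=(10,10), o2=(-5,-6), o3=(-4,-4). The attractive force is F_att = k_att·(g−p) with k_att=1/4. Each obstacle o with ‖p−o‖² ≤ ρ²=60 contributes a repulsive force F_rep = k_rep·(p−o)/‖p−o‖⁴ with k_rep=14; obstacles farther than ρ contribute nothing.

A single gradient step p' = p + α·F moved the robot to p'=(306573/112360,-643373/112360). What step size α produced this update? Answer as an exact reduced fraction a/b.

α = 1/10

F_att = 1/4·(g−p) = 1/4·(-11,11) = (-2.7500,2.7500)
o1: d²=305 > ρ²=60 → inactive
o2: d²=64 > ρ²=60 → inactive
o3: d²=53 ≤ ρ²=60; F_rep = 14·(7,-2)/53² = (0.0349,-0.0100)
F = F_att + ΣF_rep = (-2.7151,2.7400)
Δp = p'−p = (-0.2715,0.2740); α = Δx/Fx = (-30507/112360) / (-30507/11236) = 1/10
check: Δy/Fy = (30787/112360) / (30787/11236) = 1/10 ✓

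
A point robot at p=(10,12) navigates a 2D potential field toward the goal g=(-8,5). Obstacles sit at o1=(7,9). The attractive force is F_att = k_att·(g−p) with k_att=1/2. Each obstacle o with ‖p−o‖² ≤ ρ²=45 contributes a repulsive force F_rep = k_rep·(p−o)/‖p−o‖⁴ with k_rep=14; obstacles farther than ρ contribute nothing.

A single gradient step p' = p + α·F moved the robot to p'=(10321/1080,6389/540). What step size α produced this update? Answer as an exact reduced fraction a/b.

α = 1/20

F_att = 1/2·(g−p) = 1/2·(-18,-7) = (-9.0000,-3.5000)
o1: d²=18 ≤ ρ²=45; F_rep = 14·(3,3)/18² = (0.1296,0.1296)
F = F_att + ΣF_rep = (-8.8704,-3.3704)
Δp = p'−p = (-0.4435,-0.1685); α = Δx/Fx = (-479/1080) / (-479/54) = 1/20
check: Δy/Fy = (-91/540) / (-91/27) = 1/20 ✓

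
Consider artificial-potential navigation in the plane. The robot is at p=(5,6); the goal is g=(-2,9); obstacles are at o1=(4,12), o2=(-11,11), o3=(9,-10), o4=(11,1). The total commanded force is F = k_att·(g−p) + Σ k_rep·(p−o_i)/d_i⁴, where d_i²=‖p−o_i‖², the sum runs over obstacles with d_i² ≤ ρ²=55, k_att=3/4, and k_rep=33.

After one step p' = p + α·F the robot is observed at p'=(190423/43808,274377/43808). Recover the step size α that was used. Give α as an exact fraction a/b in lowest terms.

α = 1/8

F_att = 3/4·(g−p) = 3/4·(-7,3) = (-5.2500,2.2500)
o1: d²=37 ≤ ρ²=55; F_rep = 33·(1,-6)/37² = (0.0241,-0.1446)
o2: d²=281 > ρ²=55 → inactive
o3: d²=272 > ρ²=55 → inactive
o4: d²=61 > ρ²=55 → inactive
F = F_att + ΣF_rep = (-5.2259,2.1054)
Δp = p'−p = (-0.6532,0.2632); α = Δx/Fx = (-28617/43808) / (-28617/5476) = 1/8
check: Δy/Fy = (11529/43808) / (11529/5476) = 1/8 ✓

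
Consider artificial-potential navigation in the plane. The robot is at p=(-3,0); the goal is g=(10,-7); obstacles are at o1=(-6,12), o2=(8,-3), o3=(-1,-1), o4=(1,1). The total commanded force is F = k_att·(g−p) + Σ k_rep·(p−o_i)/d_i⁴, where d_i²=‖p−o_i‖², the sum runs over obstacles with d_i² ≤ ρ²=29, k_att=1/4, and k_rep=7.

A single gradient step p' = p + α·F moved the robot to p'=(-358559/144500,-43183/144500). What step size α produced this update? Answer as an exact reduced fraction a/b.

α = 1/5

F_att = 1/4·(g−p) = 1/4·(13,-7) = (3.2500,-1.7500)
o1: d²=153 > ρ²=29 → inactive
o2: d²=130 > ρ²=29 → inactive
o3: d²=5 ≤ ρ²=29; F_rep = 7·(-2,1)/5² = (-0.5600,0.2800)
o4: d²=17 ≤ ρ²=29; F_rep = 7·(-4,-1)/17² = (-0.0969,-0.0242)
F = F_att + ΣF_rep = (2.5931,-1.4942)
Δp = p'−p = (0.5186,-0.2988); α = Δx/Fx = (74941/144500) / (74941/28900) = 1/5
check: Δy/Fy = (-43183/144500) / (-43183/28900) = 1/5 ✓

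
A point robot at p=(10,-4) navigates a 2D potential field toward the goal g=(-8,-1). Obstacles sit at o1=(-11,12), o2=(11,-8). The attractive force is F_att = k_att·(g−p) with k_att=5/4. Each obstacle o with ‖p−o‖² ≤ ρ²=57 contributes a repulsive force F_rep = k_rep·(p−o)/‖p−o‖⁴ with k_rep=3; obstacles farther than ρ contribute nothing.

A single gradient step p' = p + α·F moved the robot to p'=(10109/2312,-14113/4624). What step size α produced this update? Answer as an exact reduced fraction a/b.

F_att = 5/4·(g−p) = 5/4·(-18,3) = (-22.5000,3.7500)
o1: d²=697 > ρ²=57 → inactive
o2: d²=17 ≤ ρ²=57; F_rep = 3·(-1,4)/17² = (-0.0104,0.0415)
F = F_att + ΣF_rep = (-22.5104,3.7915)
Δp = p'−p = (-5.6276,0.9479); α = Δx/Fx = (-13011/2312) / (-13011/578) = 1/4
check: Δy/Fy = (4383/4624) / (4383/1156) = 1/4 ✓

α = 1/4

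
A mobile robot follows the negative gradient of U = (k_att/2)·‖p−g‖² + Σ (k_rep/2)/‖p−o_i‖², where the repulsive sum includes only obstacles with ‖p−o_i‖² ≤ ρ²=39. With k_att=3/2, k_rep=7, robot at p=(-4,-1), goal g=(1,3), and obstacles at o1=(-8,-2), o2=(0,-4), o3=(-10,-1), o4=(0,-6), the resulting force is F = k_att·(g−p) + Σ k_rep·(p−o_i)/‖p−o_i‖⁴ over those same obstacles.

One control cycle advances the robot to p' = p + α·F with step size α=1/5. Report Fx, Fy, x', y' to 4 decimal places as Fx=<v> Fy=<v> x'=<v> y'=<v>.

F_att = 3/2·(g−p) = 3/2·(5,4) = (7.5000,6.0000)
o1: d²=17 ≤ ρ²=39; F_rep = 7·(4,1)/17² = (0.0969,0.0242)
o2: d²=25 ≤ ρ²=39; F_rep = 7·(-4,3)/25² = (-0.0448,0.0336)
o3: d²=36 ≤ ρ²=39; F_rep = 7·(6,0)/36² = (0.0324,0.0000)
o4: d²=41 > ρ²=39 → inactive
F = F_att + ΣF_rep = (7.5845,6.0578)
p' = p + 1/5·F = (-2.4831,0.2116)

Fx=7.5845 Fy=6.0578 x'=-2.4831 y'=0.2116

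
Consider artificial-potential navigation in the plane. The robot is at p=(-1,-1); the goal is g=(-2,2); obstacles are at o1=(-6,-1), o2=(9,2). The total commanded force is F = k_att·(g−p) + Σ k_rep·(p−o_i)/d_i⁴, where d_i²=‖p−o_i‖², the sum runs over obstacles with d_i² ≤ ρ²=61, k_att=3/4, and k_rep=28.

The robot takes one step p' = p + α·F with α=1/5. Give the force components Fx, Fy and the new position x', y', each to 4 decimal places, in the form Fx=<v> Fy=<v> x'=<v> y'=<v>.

Fx=-0.5260 Fy=2.2500 x'=-1.1052 y'=-0.5500

F_att = 3/4·(g−p) = 3/4·(-1,3) = (-0.7500,2.2500)
o1: d²=25 ≤ ρ²=61; F_rep = 28·(5,0)/25² = (0.2240,0.0000)
o2: d²=109 > ρ²=61 → inactive
F = F_att + ΣF_rep = (-0.5260,2.2500)
p' = p + 1/5·F = (-1.1052,-0.5500)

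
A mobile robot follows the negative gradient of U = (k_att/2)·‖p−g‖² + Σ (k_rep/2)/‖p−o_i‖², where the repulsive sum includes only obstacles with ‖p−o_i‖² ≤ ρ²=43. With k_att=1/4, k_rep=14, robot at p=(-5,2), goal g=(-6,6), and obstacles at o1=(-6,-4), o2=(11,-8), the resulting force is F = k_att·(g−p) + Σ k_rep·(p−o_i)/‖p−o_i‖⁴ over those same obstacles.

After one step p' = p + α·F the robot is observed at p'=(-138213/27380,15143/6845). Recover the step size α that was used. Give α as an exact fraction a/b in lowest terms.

α = 1/5

F_att = 1/4·(g−p) = 1/4·(-1,4) = (-0.2500,1.0000)
o1: d²=37 ≤ ρ²=43; F_rep = 14·(1,6)/37² = (0.0102,0.0614)
o2: d²=356 > ρ²=43 → inactive
F = F_att + ΣF_rep = (-0.2398,1.0614)
Δp = p'−p = (-0.0480,0.2123); α = Δx/Fx = (-1313/27380) / (-1313/5476) = 1/5
check: Δy/Fy = (1453/6845) / (1453/1369) = 1/5 ✓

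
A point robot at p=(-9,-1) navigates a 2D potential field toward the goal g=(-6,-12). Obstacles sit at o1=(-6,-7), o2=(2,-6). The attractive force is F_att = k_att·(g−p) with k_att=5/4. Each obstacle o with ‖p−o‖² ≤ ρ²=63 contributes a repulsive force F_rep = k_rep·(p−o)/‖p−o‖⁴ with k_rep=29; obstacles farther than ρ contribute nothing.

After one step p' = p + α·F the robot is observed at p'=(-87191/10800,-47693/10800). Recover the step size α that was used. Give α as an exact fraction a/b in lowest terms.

α = 1/4

F_att = 5/4·(g−p) = 5/4·(3,-11) = (3.7500,-13.7500)
o1: d²=45 ≤ ρ²=63; F_rep = 29·(-3,6)/45² = (-0.0430,0.0859)
o2: d²=146 > ρ²=63 → inactive
F = F_att + ΣF_rep = (3.7070,-13.6641)
Δp = p'−p = (0.9268,-3.4160); α = Δx/Fx = (10009/10800) / (10009/2700) = 1/4
check: Δy/Fy = (-36893/10800) / (-36893/2700) = 1/4 ✓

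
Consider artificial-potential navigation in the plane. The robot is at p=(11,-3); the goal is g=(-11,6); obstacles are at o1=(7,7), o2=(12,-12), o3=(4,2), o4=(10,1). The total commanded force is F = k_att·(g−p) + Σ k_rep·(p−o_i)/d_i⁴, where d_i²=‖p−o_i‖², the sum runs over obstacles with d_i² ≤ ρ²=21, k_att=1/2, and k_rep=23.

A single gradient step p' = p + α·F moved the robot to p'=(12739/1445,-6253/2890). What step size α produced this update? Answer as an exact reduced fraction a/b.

α = 1/5

F_att = 1/2·(g−p) = 1/2·(-22,9) = (-11.0000,4.5000)
o1: d²=116 > ρ²=21 → inactive
o2: d²=82 > ρ²=21 → inactive
o3: d²=74 > ρ²=21 → inactive
o4: d²=17 ≤ ρ²=21; F_rep = 23·(1,-4)/17² = (0.0796,-0.3183)
F = F_att + ΣF_rep = (-10.9204,4.1817)
Δp = p'−p = (-2.1841,0.8363); α = Δx/Fx = (-3156/1445) / (-3156/289) = 1/5
check: Δy/Fy = (2417/2890) / (2417/578) = 1/5 ✓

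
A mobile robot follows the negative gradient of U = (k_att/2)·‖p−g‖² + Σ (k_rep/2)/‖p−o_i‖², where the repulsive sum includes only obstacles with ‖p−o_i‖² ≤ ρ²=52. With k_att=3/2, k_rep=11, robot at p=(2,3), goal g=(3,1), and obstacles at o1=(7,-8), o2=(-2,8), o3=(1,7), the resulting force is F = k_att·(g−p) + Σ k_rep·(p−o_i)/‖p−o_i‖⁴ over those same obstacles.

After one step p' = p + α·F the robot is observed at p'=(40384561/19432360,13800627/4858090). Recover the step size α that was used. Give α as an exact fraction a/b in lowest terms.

α = 1/20

F_att = 3/2·(g−p) = 3/2·(1,-2) = (1.5000,-3.0000)
o1: d²=146 > ρ²=52 → inactive
o2: d²=41 ≤ ρ²=52; F_rep = 11·(4,-5)/41² = (0.0262,-0.0327)
o3: d²=17 ≤ ρ²=52; F_rep = 11·(1,-4)/17² = (0.0381,-0.1522)
F = F_att + ΣF_rep = (1.5642,-3.1850)
Δp = p'−p = (0.0782,-0.1592); α = Δx/Fx = (1519841/19432360) / (1519841/971618) = 1/20
check: Δy/Fy = (-773643/4858090) / (-1547286/485809) = 1/20 ✓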